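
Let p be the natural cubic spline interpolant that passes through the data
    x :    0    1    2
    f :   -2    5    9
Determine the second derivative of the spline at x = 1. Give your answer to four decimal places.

-4.5000

Write σ_i for p''(x_i). With h_i = 1, 1 and divided differences Δ_i = 7, 4, the continuity of p' gives the tridiagonal system
  1·σ_0 + 4·σ_1 + 1·σ_2 = 6(Δ_1 - Δ_0) = -18
Natural end conditions: σ_0 = σ_2 = 0.
Solving the tridiagonal system: σ_0 = 0, σ_1 = -9/2, σ_2 = 0.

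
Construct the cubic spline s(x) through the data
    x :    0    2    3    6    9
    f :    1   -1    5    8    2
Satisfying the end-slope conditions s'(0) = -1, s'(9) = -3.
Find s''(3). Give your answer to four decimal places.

Put σ_i = s'' at the i-th knot. Here h = (2, 1, 3, 3) and Δ = (-1, 6, 1, -2), so the interior equations h_(i-1)·σ_(i-1) + 2(h_(i-1)+h_i)·σ_i + h_i·σ_(i+1) = 6(Δ_i − Δ_(i-1)) read
  2·σ_0 + 6·σ_1 + 1·σ_2 = 6(Δ_1 - Δ_0) = 42
  1·σ_1 + 8·σ_2 + 3·σ_3 = 6(Δ_2 - Δ_1) = -30
  3·σ_2 + 12·σ_3 + 3·σ_4 = 6(Δ_3 - Δ_2) = -18
Clamped end conditions give two more equations: 2h_0·σ_0 + h_0·σ_1 = 6(Δ_0 - s'(0)) = 0 and h_3·σ_3 + 2h_3·σ_4 = 6(s'(9) - Δ_3) = -6.
Solving the tridiagonal system: σ_0 = -380/81, σ_1 = 760/81, σ_2 = -398/81, σ_3 = -2/81, σ_4 = -80/81.

-4.9136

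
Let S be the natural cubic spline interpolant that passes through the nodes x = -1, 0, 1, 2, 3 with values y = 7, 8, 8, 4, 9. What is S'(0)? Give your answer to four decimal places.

1.3571

Let σ_i = S''(x_i). Step sizes h_i = 1, 1, 1, 1; slopes of the chords Δ_i = (y_(i+1) - y_i)/h_i = 1, 0, -4, 5.
  1·σ_0 + 4·σ_1 + 1·σ_2 = 6(Δ_1 - Δ_0) = -6
  1·σ_1 + 4·σ_2 + 1·σ_3 = 6(Δ_2 - Δ_1) = -24
  1·σ_2 + 4·σ_3 + 1·σ_4 = 6(Δ_3 - Δ_2) = 54
Natural end conditions: σ_0 = σ_4 = 0.
Hence σ_0 = 0, σ_1 = 15/14, σ_2 = -72/7, σ_3 = 225/14, σ_4 = 0.
On [0, 1], S'(x) = b_1 + 2c_1·x + 3d_1·x² with b_1 = Δ_1 - h_1(2σ_1 + σ_2)/6 = 19/14, c_1 = σ_1/2 = 15/28, d_1 = (σ_2 - σ_1)/(6h_1) = -53/28. So S'(0) = 19/14.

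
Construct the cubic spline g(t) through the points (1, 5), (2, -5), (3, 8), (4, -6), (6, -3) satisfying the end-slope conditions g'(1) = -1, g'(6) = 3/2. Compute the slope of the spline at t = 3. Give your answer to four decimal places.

With σ_i denoting the second derivative at x_i, h_i = 1, 1, 1, 2, and Δ_i = (y_(i+1) − y_i)/h_i = -10, 13, -14, 3/2:
  1·σ_0 + 4·σ_1 + 1·σ_2 = 6(Δ_1 - Δ_0) = 138
  1·σ_1 + 4·σ_2 + 1·σ_3 = 6(Δ_2 - Δ_1) = -162
  1·σ_2 + 6·σ_3 + 2·σ_4 = 6(Δ_3 - Δ_2) = 93
Clamped end conditions give two more equations: 2h_0·σ_0 + h_0·σ_1 = 6(Δ_0 - g'(1)) = -54 and h_3·σ_3 + 2h_3·σ_4 = 6(g'(6) - Δ_3) = 0.
Hence σ_0 = -2453/41, σ_1 = 2692/41, σ_2 = -2657/41, σ_3 = 1294/41, σ_4 = -647/41.
On [3, 4], g'(t) = b_2 + 2c_2·(t - 3) + 3d_2·(t - 3)² with b_2 = Δ_2 - h_2(2σ_2 + σ_3)/6 = 96/41, c_2 = σ_2/2 = -2657/82, d_2 = (σ_3 - σ_2)/(6h_2) = 1317/82. So g'(3) = 96/41.

2.3415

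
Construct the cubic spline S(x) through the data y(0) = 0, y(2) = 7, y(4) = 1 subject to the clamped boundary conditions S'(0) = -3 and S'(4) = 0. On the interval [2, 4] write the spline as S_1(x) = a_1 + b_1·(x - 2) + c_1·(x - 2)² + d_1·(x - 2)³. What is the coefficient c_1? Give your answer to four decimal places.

Write m_i for S''(x_i). With h_i = 2, 2 and divided differences Δ_i = 7/2, -3, the continuity of S' gives the tridiagonal system
  2·m_0 + 8·m_1 + 2·m_2 = 6(Δ_1 - Δ_0) = -39
Clamped end conditions give two more equations: 2h_0·m_0 + h_0·m_1 = 6(Δ_0 - S'(0)) = 39 and h_1·m_1 + 2h_1·m_2 = 6(S'(4) - Δ_1) = 18.
Solving: m_0 = 123/8, m_1 = -45/4, m_2 = 81/8.
On [2, 4], with S_1(x) = a_1 + b_1·(x - 2) + c_1·(x - 2)² + d_1·(x - 2)³: c_1 = m_1/2 = -45/8, d_1 = (m_2 - m_1)/(6h_1) = 57/32, b_1 = Δ_1 - h_1(2m_1 + m_2)/6 = 9/8.

-5.6250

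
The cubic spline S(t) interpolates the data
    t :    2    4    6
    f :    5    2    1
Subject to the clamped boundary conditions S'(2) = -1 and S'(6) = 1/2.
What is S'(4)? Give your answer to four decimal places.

-1.3750

Put m_i = S'' at the i-th knot. Here h = (2, 2) and Δ = (-3/2, -1/2), so the interior equations h_(i-1)·m_(i-1) + 2(h_(i-1)+h_i)·m_i + h_i·m_(i+1) = 6(Δ_i − Δ_(i-1)) read
  2·m_0 + 8·m_1 + 2·m_2 = 6(Δ_1 - Δ_0) = 6
Clamped end conditions give two more equations: 2h_0·m_0 + h_0·m_1 = 6(Δ_0 - S'(2)) = -3 and h_1·m_1 + 2h_1·m_2 = 6(S'(6) - Δ_1) = 6.
Solving: m_0 = -9/8, m_1 = 3/4, m_2 = 9/8.
On [4, 6], S'(t) = b_1 + 2c_1·(t - 4) + 3d_1·(t - 4)² with b_1 = Δ_1 - h_1(2m_1 + m_2)/6 = -11/8, c_1 = m_1/2 = 3/8, d_1 = (m_2 - m_1)/(6h_1) = 1/32. So S'(4) = -11/8.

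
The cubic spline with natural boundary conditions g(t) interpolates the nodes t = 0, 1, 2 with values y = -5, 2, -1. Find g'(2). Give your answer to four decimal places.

-5.5000

Let m_i = g''(x_i). Step sizes h_i = 1, 1; slopes of the chords Δ_i = (y_(i+1) - y_i)/h_i = 7, -3.
  1·m_0 + 4·m_1 + 1·m_2 = 6(Δ_1 - Δ_0) = -60
Natural end conditions: m_0 = m_2 = 0.
Solving the tridiagonal system: m_0 = 0, m_1 = -15, m_2 = 0.
On [1, 2], g'(t) = b_1 + 2c_1·(t - 1) + 3d_1·(t - 1)² with b_1 = Δ_1 - h_1(2m_1 + m_2)/6 = 2, c_1 = m_1/2 = -15/2, d_1 = (m_2 - m_1)/(6h_1) = 5/2. So g'(2) = -11/2.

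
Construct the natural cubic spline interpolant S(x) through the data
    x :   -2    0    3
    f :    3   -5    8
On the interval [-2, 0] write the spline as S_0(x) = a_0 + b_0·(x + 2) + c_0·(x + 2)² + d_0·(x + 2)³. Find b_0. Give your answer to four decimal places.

Write M_i for S''(x_i). With h_i = 2, 3 and divided differences Δ_i = -4, 13/3, the continuity of S' gives the tridiagonal system
  2·M_0 + 10·M_1 + 3·M_2 = 6(Δ_1 - Δ_0) = 50
Natural end conditions: M_0 = M_2 = 0.
Solving the tridiagonal system: M_0 = 0, M_1 = 5, M_2 = 0.
On [-2, 0], with S_0(x) = a_0 + b_0·(x + 2) + c_0·(x + 2)² + d_0·(x + 2)³: c_0 = M_0/2 = 0, d_0 = (M_1 - M_0)/(6h_0) = 5/12, b_0 = Δ_0 - h_0(2M_0 + M_1)/6 = -17/3.

-5.6667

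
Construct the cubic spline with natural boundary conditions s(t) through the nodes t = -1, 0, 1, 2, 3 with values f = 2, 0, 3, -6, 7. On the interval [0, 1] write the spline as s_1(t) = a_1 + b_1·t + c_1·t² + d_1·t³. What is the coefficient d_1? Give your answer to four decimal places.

-7.9464

With σ_i denoting the second derivative at x_i, h_i = 1, 1, 1, 1, and Δ_i = (y_(i+1) − y_i)/h_i = -2, 3, -9, 13:
  1·σ_0 + 4·σ_1 + 1·σ_2 = 6(Δ_1 - Δ_0) = 30
  1·σ_1 + 4·σ_2 + 1·σ_3 = 6(Δ_2 - Δ_1) = -72
  1·σ_2 + 4·σ_3 + 1·σ_4 = 6(Δ_3 - Δ_2) = 132
Natural end conditions: σ_0 = σ_4 = 0.
Forward elimination and back-substitution give σ_0 = 0, σ_1 = 435/28, σ_2 = -225/7, σ_3 = 1149/28, σ_4 = 0.
On [0, 1], with s_1(t) = a_1 + b_1·t + c_1·t² + d_1·t³: c_1 = σ_1/2 = 435/56, d_1 = (σ_2 - σ_1)/(6h_1) = -445/56, b_1 = Δ_1 - h_1(2σ_1 + σ_2)/6 = 89/28.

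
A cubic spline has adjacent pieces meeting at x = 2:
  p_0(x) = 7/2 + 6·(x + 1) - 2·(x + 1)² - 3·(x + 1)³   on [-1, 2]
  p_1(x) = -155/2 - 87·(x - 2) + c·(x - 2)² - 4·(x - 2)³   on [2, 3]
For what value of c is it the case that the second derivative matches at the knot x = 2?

-29

p_0''(x) = -4 - 18·(x + 1), so p_0''(2) = -58. On the right, p_1''(2) = 2c, so c = -29.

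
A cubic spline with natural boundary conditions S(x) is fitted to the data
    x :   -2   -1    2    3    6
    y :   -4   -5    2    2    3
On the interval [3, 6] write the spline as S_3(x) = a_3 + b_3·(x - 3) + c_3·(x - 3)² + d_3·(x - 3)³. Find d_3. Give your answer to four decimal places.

Put M_i = S'' at the i-th knot. Here h = (1, 3, 1, 3) and Δ = (-1, 7/3, 0, 1/3), so the interior equations h_(i-1)·M_(i-1) + 2(h_(i-1)+h_i)·M_i + h_i·M_(i+1) = 6(Δ_i − Δ_(i-1)) read
  1·M_0 + 8·M_1 + 3·M_2 = 6(Δ_1 - Δ_0) = 20
  3·M_1 + 8·M_2 + 1·M_3 = 6(Δ_2 - Δ_1) = -14
  1·M_2 + 8·M_3 + 3·M_4 = 6(Δ_3 - Δ_2) = 2
Natural end conditions: M_0 = M_4 = 0.
Hence M_0 = 0, M_1 = 89/24, M_2 = -29/9, M_3 = 47/72, M_4 = 0.
On [3, 6], with S_3(x) = a_3 + b_3·(x - 3) + c_3·(x - 3)² + d_3·(x - 3)³: c_3 = M_3/2 = 47/144, d_3 = (M_4 - M_3)/(6h_3) = -47/1296, b_3 = Δ_3 - h_3(2M_3 + M_4)/6 = -23/72.

-0.0363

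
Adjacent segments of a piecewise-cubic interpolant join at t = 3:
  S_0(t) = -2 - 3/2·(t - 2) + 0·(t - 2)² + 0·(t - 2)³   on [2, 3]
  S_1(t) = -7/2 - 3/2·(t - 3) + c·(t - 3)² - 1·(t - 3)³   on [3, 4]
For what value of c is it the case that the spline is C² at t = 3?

0

S_0''(t) = 0 + 0·(t - 2), so S_0''(3) = 0. On the right, S_1''(3) = 2c, so c = 0.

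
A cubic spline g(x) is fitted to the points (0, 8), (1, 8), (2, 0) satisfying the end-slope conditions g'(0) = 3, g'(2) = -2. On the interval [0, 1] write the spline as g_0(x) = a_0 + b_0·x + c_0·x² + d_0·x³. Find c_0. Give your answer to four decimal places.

0.2500

Let M_i = g''(x_i). Step sizes h_i = 1, 1; slopes of the chords Δ_i = (y_(i+1) - y_i)/h_i = 0, -8.
  1·M_0 + 4·M_1 + 1·M_2 = 6(Δ_1 - Δ_0) = -48
Clamped end conditions give two more equations: 2h_0·M_0 + h_0·M_1 = 6(Δ_0 - g'(0)) = -18 and h_1·M_1 + 2h_1·M_2 = 6(g'(2) - Δ_1) = 36.
Forward elimination and back-substitution give M_0 = 1/2, M_1 = -19, M_2 = 55/2.
On [0, 1], with g_0(x) = a_0 + b_0·x + c_0·x² + d_0·x³: c_0 = M_0/2 = 1/4, d_0 = (M_1 - M_0)/(6h_0) = -13/4, b_0 = Δ_0 - h_0(2M_0 + M_1)/6 = 3.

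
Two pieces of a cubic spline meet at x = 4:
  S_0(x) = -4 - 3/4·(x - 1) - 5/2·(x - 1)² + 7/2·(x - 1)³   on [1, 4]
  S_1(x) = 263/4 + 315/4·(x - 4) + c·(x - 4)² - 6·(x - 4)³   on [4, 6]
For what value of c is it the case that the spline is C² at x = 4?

S_0''(x) = -5 + 21·(x - 1), so S_0''(4) = 58. On the right, S_1''(4) = 2c, so c = 29.

29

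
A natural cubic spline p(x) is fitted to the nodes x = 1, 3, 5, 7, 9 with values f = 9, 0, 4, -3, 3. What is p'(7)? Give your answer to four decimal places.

-1.5000

Put σ_i = p'' at the i-th knot. Here h = (2, 2, 2, 2) and Δ = (-9/2, 2, -7/2, 3), so the interior equations h_(i-1)·σ_(i-1) + 2(h_(i-1)+h_i)·σ_i + h_i·σ_(i+1) = 6(Δ_i − Δ_(i-1)) read
  2·σ_0 + 8·σ_1 + 2·σ_2 = 6(Δ_1 - Δ_0) = 39
  2·σ_1 + 8·σ_2 + 2·σ_3 = 6(Δ_2 - Δ_1) = -33
  2·σ_2 + 8·σ_3 + 2·σ_4 = 6(Δ_3 - Δ_2) = 39
Natural end conditions: σ_0 = σ_4 = 0.
Solving the tridiagonal system: σ_0 = 0, σ_1 = 27/4, σ_2 = -15/2, σ_3 = 27/4, σ_4 = 0.
On [7, 9], p'(x) = b_3 + 2c_3·(x - 7) + 3d_3·(x - 7)² with b_3 = Δ_3 - h_3(2σ_3 + σ_4)/6 = -3/2, c_3 = σ_3/2 = 27/8, d_3 = (σ_4 - σ_3)/(6h_3) = -9/16. So p'(7) = -3/2.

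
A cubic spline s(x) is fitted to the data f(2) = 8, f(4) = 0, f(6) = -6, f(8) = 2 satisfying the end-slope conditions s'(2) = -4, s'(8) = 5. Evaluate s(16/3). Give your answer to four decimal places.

-5.2741

With M_i denoting the second derivative at x_i, h_i = 2, 2, 2, and Δ_i = (y_(i+1) − y_i)/h_i = -4, -3, 4:
  2·M_0 + 8·M_1 + 2·M_2 = 6(Δ_1 - Δ_0) = 6
  2·M_1 + 8·M_2 + 2·M_3 = 6(Δ_2 - Δ_1) = 42
Clamped end conditions give two more equations: 2h_0·M_0 + h_0·M_1 = 6(Δ_0 - s'(2)) = 0 and h_2·M_2 + 2h_2·M_3 = 6(s'(8) - Δ_2) = 6.
Solving the tridiagonal system: M_0 = 2/5, M_1 = -4/5, M_2 = 29/5, M_3 = -7/5.
On [4, 6], s(x) = 0 - 22/5·(x - 4) - 2/5·(x - 4)² + 11/20·(x - 4)³.
With (x - 4) = 4/3: s(16/3) = -712/135.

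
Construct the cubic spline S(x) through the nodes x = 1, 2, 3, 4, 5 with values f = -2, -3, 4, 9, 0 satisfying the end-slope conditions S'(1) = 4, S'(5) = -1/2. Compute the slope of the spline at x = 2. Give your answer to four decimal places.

Put M_i = S'' at the i-th knot. Here h = (1, 1, 1, 1) and Δ = (-1, 7, 5, -9), so the interior equations h_(i-1)·M_(i-1) + 2(h_(i-1)+h_i)·M_i + h_i·M_(i+1) = 6(Δ_i − Δ_(i-1)) read
  1·M_0 + 4·M_1 + 1·M_2 = 6(Δ_1 - Δ_0) = 48
  1·M_1 + 4·M_2 + 1·M_3 = 6(Δ_2 - Δ_1) = -12
  1·M_2 + 4·M_3 + 1·M_4 = 6(Δ_3 - Δ_2) = -84
Clamped end conditions give two more equations: 2h_0·M_0 + h_0·M_1 = 6(Δ_0 - S'(1)) = -30 and h_3·M_3 + 2h_3·M_4 = 6(S'(5) - Δ_3) = 51.
Forward elimination and back-substitution give M_0 = -1341/56, M_1 = 501/28, M_2 = 3/8, M_3 = -879/28, M_4 = 2307/56.
On [2, 3], S'(x) = b_1 + 2c_1·(x - 2) + 3d_1·(x - 2)² with b_1 = Δ_1 - h_1(2M_1 + M_2)/6 = 109/112, c_1 = M_1/2 = 501/56, d_1 = (M_2 - M_1)/(6h_1) = -327/112. So S'(2) = 109/112.

0.9732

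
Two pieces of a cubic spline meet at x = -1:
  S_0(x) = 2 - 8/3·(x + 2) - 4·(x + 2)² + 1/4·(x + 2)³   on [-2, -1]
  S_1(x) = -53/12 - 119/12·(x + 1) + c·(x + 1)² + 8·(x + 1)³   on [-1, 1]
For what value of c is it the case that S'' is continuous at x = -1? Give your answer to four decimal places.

S_0''(x) = -8 + 3/2·(x + 2), so S_0''(-1) = -13/2. On the right, S_1''(-1) = 2c, so c = -13/4.

-3.2500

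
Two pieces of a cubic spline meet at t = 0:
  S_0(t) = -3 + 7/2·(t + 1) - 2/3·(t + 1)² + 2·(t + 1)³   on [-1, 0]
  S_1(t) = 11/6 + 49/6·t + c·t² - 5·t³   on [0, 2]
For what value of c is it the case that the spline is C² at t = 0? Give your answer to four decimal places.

S_0''(t) = -4/3 + 12·(t + 1), so S_0''(0) = 32/3. On the right, S_1''(0) = 2c, so c = 16/3.

5.3333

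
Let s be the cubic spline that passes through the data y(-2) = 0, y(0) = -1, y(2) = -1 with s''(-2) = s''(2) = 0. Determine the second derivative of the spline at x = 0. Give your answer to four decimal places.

0.3750

Put M_i = s'' at the i-th knot. Here h = (2, 2) and Δ = (-1/2, 0), so the interior equations h_(i-1)·M_(i-1) + 2(h_(i-1)+h_i)·M_i + h_i·M_(i+1) = 6(Δ_i − Δ_(i-1)) read
  2·M_0 + 8·M_1 + 2·M_2 = 6(Δ_1 - Δ_0) = 3
Natural end conditions: M_0 = M_2 = 0.
Solving the tridiagonal system: M_0 = 0, M_1 = 3/8, M_2 = 0.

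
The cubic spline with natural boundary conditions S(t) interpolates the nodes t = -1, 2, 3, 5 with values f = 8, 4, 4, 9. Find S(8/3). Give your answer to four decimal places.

3.8182

With σ_i denoting the second derivative at x_i, h_i = 3, 1, 2, and Δ_i = (y_(i+1) − y_i)/h_i = -4/3, 0, 5/2:
  3·σ_0 + 8·σ_1 + 1·σ_2 = 6(Δ_1 - Δ_0) = 8
  1·σ_1 + 6·σ_2 + 2·σ_3 = 6(Δ_2 - Δ_1) = 15
Natural end conditions: σ_0 = σ_3 = 0.
Forward elimination and back-substitution give σ_0 = 0, σ_1 = 33/47, σ_2 = 112/47, σ_3 = 0.
On [2, 3], S(t) = 4 - 89/141·(t - 2) + 33/94·(t - 2)² + 79/282·(t - 2)³.
With (t - 2) = 2/3: S(8/3) = 14536/3807.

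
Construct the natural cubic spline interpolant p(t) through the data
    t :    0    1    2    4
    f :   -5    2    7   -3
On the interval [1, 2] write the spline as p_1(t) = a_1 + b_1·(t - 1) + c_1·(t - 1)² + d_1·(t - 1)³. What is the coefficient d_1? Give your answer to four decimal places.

-1.5652

Write σ_i for p''(x_i). With h_i = 1, 1, 2 and divided differences Δ_i = 7, 5, -5, the continuity of p' gives the tridiagonal system
  1·σ_0 + 4·σ_1 + 1·σ_2 = 6(Δ_1 - Δ_0) = -12
  1·σ_1 + 6·σ_2 + 2·σ_3 = 6(Δ_2 - Δ_1) = -60
Natural end conditions: σ_0 = σ_3 = 0.
Solving: σ_0 = 0, σ_1 = -12/23, σ_2 = -228/23, σ_3 = 0.
On [1, 2], with p_1(t) = a_1 + b_1·(t - 1) + c_1·(t - 1)² + d_1·(t - 1)³: c_1 = σ_1/2 = -6/23, d_1 = (σ_2 - σ_1)/(6h_1) = -36/23, b_1 = Δ_1 - h_1(2σ_1 + σ_2)/6 = 157/23.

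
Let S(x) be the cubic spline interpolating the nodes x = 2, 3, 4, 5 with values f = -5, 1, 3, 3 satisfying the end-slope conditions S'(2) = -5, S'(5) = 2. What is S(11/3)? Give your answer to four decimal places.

Let m_i = S''(x_i). Step sizes h_i = 1, 1, 1; slopes of the chords Δ_i = (y_(i+1) - y_i)/h_i = 6, 2, 0.
  1·m_0 + 4·m_1 + 1·m_2 = 6(Δ_1 - Δ_0) = -24
  1·m_1 + 4·m_2 + 1·m_3 = 6(Δ_2 - Δ_1) = -12
Clamped end conditions give two more equations: 2h_0·m_0 + h_0·m_1 = 6(Δ_0 - S'(2)) = 66 and h_2·m_2 + 2h_2·m_3 = 6(S'(5) - Δ_2) = 12.
Forward elimination and back-substitution give m_0 = 616/15, m_1 = -242/15, m_2 = -8/15, m_3 = 94/15.
On [3, 4], S(x) = 1 + 112/15·(x - 3) - 121/15·(x - 3)² + 13/5·(x - 3)³.
With (x - 3) = 2/3: S(11/3) = 427/135.

3.1630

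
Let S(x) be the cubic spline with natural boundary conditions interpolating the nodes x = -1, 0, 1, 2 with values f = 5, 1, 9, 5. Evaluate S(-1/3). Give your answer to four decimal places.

0.8519

Put m_i = S'' at the i-th knot. Here h = (1, 1, 1) and Δ = (-4, 8, -4), so the interior equations h_(i-1)·m_(i-1) + 2(h_(i-1)+h_i)·m_i + h_i·m_(i+1) = 6(Δ_i − Δ_(i-1)) read
  1·m_0 + 4·m_1 + 1·m_2 = 6(Δ_1 - Δ_0) = 72
  1·m_1 + 4·m_2 + 1·m_3 = 6(Δ_2 - Δ_1) = -72
Natural end conditions: m_0 = m_3 = 0.
Solving the tridiagonal system: m_0 = 0, m_1 = 24, m_2 = -24, m_3 = 0.
On [-1, 0], S(x) = 5 - 8·(x + 1) + 0·(x + 1)² + 4·(x + 1)³.
With (x + 1) = 2/3: S(-1/3) = 23/27.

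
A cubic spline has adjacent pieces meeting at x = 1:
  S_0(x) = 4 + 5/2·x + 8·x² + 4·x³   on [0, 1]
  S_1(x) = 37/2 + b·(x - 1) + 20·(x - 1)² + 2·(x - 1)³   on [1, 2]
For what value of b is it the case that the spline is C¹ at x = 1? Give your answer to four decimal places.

30.5000

S_0'(x) = 5/2 + 16·x + 12·x², so S_0'(1) = 61/2. On the right, S_1'(1) = b, so b = 61/2.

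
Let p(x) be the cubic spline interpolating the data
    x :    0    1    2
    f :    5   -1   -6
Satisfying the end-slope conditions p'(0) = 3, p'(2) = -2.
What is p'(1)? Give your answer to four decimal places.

Let M_i = p''(x_i). Step sizes h_i = 1, 1; slopes of the chords Δ_i = (y_(i+1) - y_i)/h_i = -6, -5.
  1·M_0 + 4·M_1 + 1·M_2 = 6(Δ_1 - Δ_0) = 6
Clamped end conditions give two more equations: 2h_0·M_0 + h_0·M_1 = 6(Δ_0 - p'(0)) = -54 and h_1·M_1 + 2h_1·M_2 = 6(p'(2) - Δ_1) = 18.
Solving the tridiagonal system: M_0 = -31, M_1 = 8, M_2 = 5.
On [1, 2], p'(x) = b_1 + 2c_1·(x - 1) + 3d_1·(x - 1)² with b_1 = Δ_1 - h_1(2M_1 + M_2)/6 = -17/2, c_1 = M_1/2 = 4, d_1 = (M_2 - M_1)/(6h_1) = -1/2. So p'(1) = -17/2.

-8.5000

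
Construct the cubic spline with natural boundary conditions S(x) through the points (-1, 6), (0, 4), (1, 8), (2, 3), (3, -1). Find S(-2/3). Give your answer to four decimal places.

4.6614

Put σ_i = S'' at the i-th knot. Here h = (1, 1, 1, 1) and Δ = (-2, 4, -5, -4), so the interior equations h_(i-1)·σ_(i-1) + 2(h_(i-1)+h_i)·σ_i + h_i·σ_(i+1) = 6(Δ_i − Δ_(i-1)) read
  1·σ_0 + 4·σ_1 + 1·σ_2 = 6(Δ_1 - Δ_0) = 36
  1·σ_1 + 4·σ_2 + 1·σ_3 = 6(Δ_2 - Δ_1) = -54
  1·σ_2 + 4·σ_3 + 1·σ_4 = 6(Δ_3 - Δ_2) = 6
Natural end conditions: σ_0 = σ_4 = 0.
Forward elimination and back-substitution give σ_0 = 0, σ_1 = 381/28, σ_2 = -129/7, σ_3 = 171/28, σ_4 = 0.
On [-1, 0], S(x) = 6 - 239/56·(x + 1) + 0·(x + 1)² + 127/56·(x + 1)³.
With (x + 1) = 1/3: S(-2/3) = 881/189.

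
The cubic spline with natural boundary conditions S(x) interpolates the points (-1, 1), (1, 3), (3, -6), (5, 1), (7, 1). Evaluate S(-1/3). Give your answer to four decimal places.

With M_i denoting the second derivative at x_i, h_i = 2, 2, 2, 2, and Δ_i = (y_(i+1) − y_i)/h_i = 1, -9/2, 7/2, 0:
  2·M_0 + 8·M_1 + 2·M_2 = 6(Δ_1 - Δ_0) = -33
  2·M_1 + 8·M_2 + 2·M_3 = 6(Δ_2 - Δ_1) = 48
  2·M_2 + 8·M_3 + 2·M_4 = 6(Δ_3 - Δ_2) = -21
Natural end conditions: M_0 = M_4 = 0.
Solving the tridiagonal system: M_0 = 0, M_1 = -177/28, M_2 = 123/14, M_3 = -135/28, M_4 = 0.
On [-1, 1], S(x) = 1 + 87/28·(x + 1) + 0·(x + 1)² - 59/112·(x + 1)³.
With (x + 1) = 2/3: S(-1/3) = 551/189.

2.9153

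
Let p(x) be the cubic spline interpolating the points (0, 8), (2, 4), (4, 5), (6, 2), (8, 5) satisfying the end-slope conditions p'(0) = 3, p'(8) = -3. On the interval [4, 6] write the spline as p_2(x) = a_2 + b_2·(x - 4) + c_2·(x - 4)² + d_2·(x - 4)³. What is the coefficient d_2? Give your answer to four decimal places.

0.8371

Write m_i for p''(x_i). With h_i = 2, 2, 2, 2 and divided differences Δ_i = -2, 1/2, -3/2, 3/2, the continuity of p' gives the tridiagonal system
  2·m_0 + 8·m_1 + 2·m_2 = 6(Δ_1 - Δ_0) = 15
  2·m_1 + 8·m_2 + 2·m_3 = 6(Δ_2 - Δ_1) = -12
  2·m_2 + 8·m_3 + 2·m_4 = 6(Δ_3 - Δ_2) = 18
Clamped end conditions give two more equations: 2h_0·m_0 + h_0·m_1 = 6(Δ_0 - p'(0)) = -30 and h_3·m_3 + 2h_3·m_4 = 6(p'(8) - Δ_3) = -27.
Hence m_0 = -1149/112, m_1 = 309/56, m_2 = -69/16, m_3 = 321/56, m_4 = -1077/112.
On [4, 6], with p_2(x) = a_2 + b_2·(x - 4) + c_2·(x - 4)² + d_2·(x - 4)³: c_2 = m_2/2 = -69/32, d_2 = (m_3 - m_2)/(6h_2) = 375/448, b_2 = Δ_2 - h_2(2m_2 + m_3)/6 = -15/28.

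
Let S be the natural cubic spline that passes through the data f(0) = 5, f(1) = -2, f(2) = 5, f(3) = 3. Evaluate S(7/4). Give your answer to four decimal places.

Put m_i = S'' at the i-th knot. Here h = (1, 1, 1) and Δ = (-7, 7, -2), so the interior equations h_(i-1)·m_(i-1) + 2(h_(i-1)+h_i)·m_i + h_i·m_(i+1) = 6(Δ_i − Δ_(i-1)) read
  1·m_0 + 4·m_1 + 1·m_2 = 6(Δ_1 - Δ_0) = 84
  1·m_1 + 4·m_2 + 1·m_3 = 6(Δ_2 - Δ_1) = -54
Natural end conditions: m_0 = m_3 = 0.
Forward elimination and back-substitution give m_0 = 0, m_1 = 26, m_2 = -20, m_3 = 0.
On [1, 2], S(x) = -2 + 5/3·(x - 1) + 13·(x - 1)² - 23/3·(x - 1)³.
With (x - 1) = 3/4: S(7/4) = 213/64.

3.3281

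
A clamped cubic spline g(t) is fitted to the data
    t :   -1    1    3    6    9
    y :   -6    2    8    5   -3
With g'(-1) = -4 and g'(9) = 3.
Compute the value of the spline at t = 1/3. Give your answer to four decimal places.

-2.4402

Write σ_i for g''(x_i). With h_i = 2, 2, 3, 3 and divided differences Δ_i = 4, 3, -1, -8/3, the continuity of g' gives the tridiagonal system
  2·σ_0 + 8·σ_1 + 2·σ_2 = 6(Δ_1 - Δ_0) = -6
  2·σ_1 + 10·σ_2 + 3·σ_3 = 6(Δ_2 - Δ_1) = -24
  3·σ_2 + 12·σ_3 + 3·σ_4 = 6(Δ_3 - Δ_2) = -10
Clamped end conditions give two more equations: 2h_0·σ_0 + h_0·σ_1 = 6(Δ_0 - g'(-1)) = 48 and h_3·σ_3 + 2h_3·σ_4 = 6(g'(9) - Δ_3) = 34.
Forward elimination and back-substitution give σ_0 = 981/70, σ_1 = -141/35, σ_2 = -9/10, σ_3 = -81/35, σ_4 = 1433/210.
On [-1, 1], g(t) = -6 - 4·(t + 1) + 981/140·(t + 1)² - 421/280·(t + 1)³.
With (t + 1) = 4/3: g(1/3) = -2306/945.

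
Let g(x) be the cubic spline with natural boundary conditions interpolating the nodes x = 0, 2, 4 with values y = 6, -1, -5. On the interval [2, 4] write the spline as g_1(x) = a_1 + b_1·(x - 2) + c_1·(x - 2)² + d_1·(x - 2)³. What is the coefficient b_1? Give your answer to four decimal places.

Write σ_i for g''(x_i). With h_i = 2, 2 and divided differences Δ_i = -7/2, -2, the continuity of g' gives the tridiagonal system
  2·σ_0 + 8·σ_1 + 2·σ_2 = 6(Δ_1 - Δ_0) = 9
Natural end conditions: σ_0 = σ_2 = 0.
Solving the tridiagonal system: σ_0 = 0, σ_1 = 9/8, σ_2 = 0.
On [2, 4], with g_1(x) = a_1 + b_1·(x - 2) + c_1·(x - 2)² + d_1·(x - 2)³: c_1 = σ_1/2 = 9/16, d_1 = (σ_2 - σ_1)/(6h_1) = -3/32, b_1 = Δ_1 - h_1(2σ_1 + σ_2)/6 = -11/4.

-2.7500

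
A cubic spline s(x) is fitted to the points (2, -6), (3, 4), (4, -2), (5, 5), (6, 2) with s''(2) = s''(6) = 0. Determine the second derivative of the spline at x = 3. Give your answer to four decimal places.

Put M_i = s'' at the i-th knot. Here h = (1, 1, 1, 1) and Δ = (10, -6, 7, -3), so the interior equations h_(i-1)·M_(i-1) + 2(h_(i-1)+h_i)·M_i + h_i·M_(i+1) = 6(Δ_i − Δ_(i-1)) read
  1·M_0 + 4·M_1 + 1·M_2 = 6(Δ_1 - Δ_0) = -96
  1·M_1 + 4·M_2 + 1·M_3 = 6(Δ_2 - Δ_1) = 78
  1·M_2 + 4·M_3 + 1·M_4 = 6(Δ_3 - Δ_2) = -60
Natural end conditions: M_0 = M_4 = 0.
Hence M_0 = 0, M_1 = -453/14, M_2 = 234/7, M_3 = -327/14, M_4 = 0.

-32.3571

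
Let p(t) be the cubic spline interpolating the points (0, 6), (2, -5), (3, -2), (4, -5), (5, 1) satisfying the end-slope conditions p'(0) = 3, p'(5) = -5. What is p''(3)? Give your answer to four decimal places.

Let σ_i = p''(x_i). Step sizes h_i = 2, 1, 1, 1; slopes of the chords Δ_i = (y_(i+1) - y_i)/h_i = -11/2, 3, -3, 6.
  2·σ_0 + 6·σ_1 + 1·σ_2 = 6(Δ_1 - Δ_0) = 51
  1·σ_1 + 4·σ_2 + 1·σ_3 = 6(Δ_2 - Δ_1) = -36
  1·σ_2 + 4·σ_3 + 1·σ_4 = 6(Δ_3 - Δ_2) = 54
Clamped end conditions give two more equations: 2h_0·σ_0 + h_0·σ_1 = 6(Δ_0 - p'(0)) = -51 and h_3·σ_3 + 2h_3·σ_4 = 6(p'(5) - Δ_3) = -66.
Forward elimination and back-substitution give σ_0 = -3701/164, σ_1 = 805/41, σ_2 = -1777/82, σ_3 = 1273/41, σ_4 = -3979/82.

-21.6707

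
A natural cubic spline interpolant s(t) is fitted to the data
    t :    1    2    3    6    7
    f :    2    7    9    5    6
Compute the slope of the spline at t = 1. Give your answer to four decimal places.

5.6195

Put M_i = s'' at the i-th knot. Here h = (1, 1, 3, 1) and Δ = (5, 2, -4/3, 1), so the interior equations h_(i-1)·M_(i-1) + 2(h_(i-1)+h_i)·M_i + h_i·M_(i+1) = 6(Δ_i − Δ_(i-1)) read
  1·M_0 + 4·M_1 + 1·M_2 = 6(Δ_1 - Δ_0) = -18
  1·M_1 + 8·M_2 + 3·M_3 = 6(Δ_2 - Δ_1) = -20
  3·M_2 + 8·M_3 + 1·M_4 = 6(Δ_3 - Δ_2) = 14
Natural end conditions: M_0 = M_4 = 0.
Hence M_0 = 0, M_1 = -197/53, M_2 = -166/53, M_3 = 155/53, M_4 = 0.
On [1, 2], s'(t) = b_0 + 2c_0·(t - 1) + 3d_0·(t - 1)² with b_0 = Δ_0 - h_0(2M_0 + M_1)/6 = 1787/318, c_0 = M_0/2 = 0, d_0 = (M_1 - M_0)/(6h_0) = -197/318. So s'(1) = 1787/318.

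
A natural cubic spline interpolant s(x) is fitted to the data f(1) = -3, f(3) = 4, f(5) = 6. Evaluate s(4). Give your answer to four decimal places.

5.4688

Put σ_i = s'' at the i-th knot. Here h = (2, 2) and Δ = (7/2, 1), so the interior equations h_(i-1)·σ_(i-1) + 2(h_(i-1)+h_i)·σ_i + h_i·σ_(i+1) = 6(Δ_i − Δ_(i-1)) read
  2·σ_0 + 8·σ_1 + 2·σ_2 = 6(Δ_1 - Δ_0) = -15
Natural end conditions: σ_0 = σ_2 = 0.
Solving the tridiagonal system: σ_0 = 0, σ_1 = -15/8, σ_2 = 0.
On [3, 5], s(x) = 4 + 9/4·(x - 3) - 15/16·(x - 3)² + 5/32·(x - 3)³.
With (x - 3) = 1: s(4) = 175/32.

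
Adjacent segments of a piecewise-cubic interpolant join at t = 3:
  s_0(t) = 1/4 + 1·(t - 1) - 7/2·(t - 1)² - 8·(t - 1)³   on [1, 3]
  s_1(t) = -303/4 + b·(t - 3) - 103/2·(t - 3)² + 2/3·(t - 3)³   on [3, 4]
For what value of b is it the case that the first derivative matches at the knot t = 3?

s_0'(t) = 1 - 7·(t - 1) - 24·(t - 1)², so s_0'(3) = -109. On the right, s_1'(3) = b, so b = -109.

-109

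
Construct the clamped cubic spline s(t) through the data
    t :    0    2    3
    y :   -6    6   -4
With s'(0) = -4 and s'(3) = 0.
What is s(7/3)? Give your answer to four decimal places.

2.4691

With m_i denoting the second derivative at x_i, h_i = 2, 1, and Δ_i = (y_(i+1) − y_i)/h_i = 6, -10:
  2·m_0 + 6·m_1 + 1·m_2 = 6(Δ_1 - Δ_0) = -96
Clamped end conditions give two more equations: 2h_0·m_0 + h_0·m_1 = 6(Δ_0 - s'(0)) = 60 and h_1·m_1 + 2h_1·m_2 = 6(s'(3) - Δ_1) = 60.
Solving: m_0 = 97/3, m_1 = -104/3, m_2 = 142/3.
On [2, 3], s(t) = 6 - 19/3·(t - 2) - 52/3·(t - 2)² + 41/3·(t - 2)³.
With (t - 2) = 1/3: s(7/3) = 200/81.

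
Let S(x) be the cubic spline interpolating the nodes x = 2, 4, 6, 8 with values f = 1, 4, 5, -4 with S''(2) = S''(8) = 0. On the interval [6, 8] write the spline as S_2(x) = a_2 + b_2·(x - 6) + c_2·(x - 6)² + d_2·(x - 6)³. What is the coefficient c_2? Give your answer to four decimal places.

Put m_i = S'' at the i-th knot. Here h = (2, 2, 2) and Δ = (3/2, 1/2, -9/2), so the interior equations h_(i-1)·m_(i-1) + 2(h_(i-1)+h_i)·m_i + h_i·m_(i+1) = 6(Δ_i − Δ_(i-1)) read
  2·m_0 + 8·m_1 + 2·m_2 = 6(Δ_1 - Δ_0) = -6
  2·m_1 + 8·m_2 + 2·m_3 = 6(Δ_2 - Δ_1) = -30
Natural end conditions: m_0 = m_3 = 0.
Solving the tridiagonal system: m_0 = 0, m_1 = 1/5, m_2 = -19/5, m_3 = 0.
On [6, 8], with S_2(x) = a_2 + b_2·(x - 6) + c_2·(x - 6)² + d_2·(x - 6)³: c_2 = m_2/2 = -19/10, d_2 = (m_3 - m_2)/(6h_2) = 19/60, b_2 = Δ_2 - h_2(2m_2 + m_3)/6 = -59/30.

-1.9000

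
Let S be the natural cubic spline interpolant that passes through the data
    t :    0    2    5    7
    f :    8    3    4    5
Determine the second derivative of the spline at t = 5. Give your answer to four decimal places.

-0.4505

Put m_i = S'' at the i-th knot. Here h = (2, 3, 2) and Δ = (-5/2, 1/3, 1/2), so the interior equations h_(i-1)·m_(i-1) + 2(h_(i-1)+h_i)·m_i + h_i·m_(i+1) = 6(Δ_i − Δ_(i-1)) read
  2·m_0 + 10·m_1 + 3·m_2 = 6(Δ_1 - Δ_0) = 17
  3·m_1 + 10·m_2 + 2·m_3 = 6(Δ_2 - Δ_1) = 1
Natural end conditions: m_0 = m_3 = 0.
Solving: m_0 = 0, m_1 = 167/91, m_2 = -41/91, m_3 = 0.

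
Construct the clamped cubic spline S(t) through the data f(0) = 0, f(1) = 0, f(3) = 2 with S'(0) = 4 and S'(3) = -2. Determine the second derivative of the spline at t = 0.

-15

With M_i denoting the second derivative at x_i, h_i = 1, 2, and Δ_i = (y_(i+1) − y_i)/h_i = 0, 1:
  1·M_0 + 6·M_1 + 2·M_2 = 6(Δ_1 - Δ_0) = 6
Clamped end conditions give two more equations: 2h_0·M_0 + h_0·M_1 = 6(Δ_0 - S'(0)) = -24 and h_1·M_1 + 2h_1·M_2 = 6(S'(3) - Δ_1) = -18.
Solving: M_0 = -15, M_1 = 6, M_2 = -15/2.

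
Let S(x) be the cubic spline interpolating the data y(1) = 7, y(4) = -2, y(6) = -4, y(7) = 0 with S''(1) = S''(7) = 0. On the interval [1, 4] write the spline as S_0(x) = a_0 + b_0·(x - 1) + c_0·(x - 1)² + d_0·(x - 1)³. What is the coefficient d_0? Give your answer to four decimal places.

0.0119

With M_i denoting the second derivative at x_i, h_i = 3, 2, 1, and Δ_i = (y_(i+1) − y_i)/h_i = -3, -1, 4:
  3·M_0 + 10·M_1 + 2·M_2 = 6(Δ_1 - Δ_0) = 12
  2·M_1 + 6·M_2 + 1·M_3 = 6(Δ_2 - Δ_1) = 30
Natural end conditions: M_0 = M_3 = 0.
Forward elimination and back-substitution give M_0 = 0, M_1 = 3/14, M_2 = 69/14, M_3 = 0.
On [1, 4], with S_0(x) = a_0 + b_0·(x - 1) + c_0·(x - 1)² + d_0·(x - 1)³: c_0 = M_0/2 = 0, d_0 = (M_1 - M_0)/(6h_0) = 1/84, b_0 = Δ_0 - h_0(2M_0 + M_1)/6 = -87/28.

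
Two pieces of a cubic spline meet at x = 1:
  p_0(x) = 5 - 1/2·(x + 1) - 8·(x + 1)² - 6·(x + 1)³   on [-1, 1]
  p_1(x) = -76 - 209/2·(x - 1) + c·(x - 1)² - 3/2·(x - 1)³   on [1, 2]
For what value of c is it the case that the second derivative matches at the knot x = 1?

p_0''(x) = -16 - 36·(x + 1), so p_0''(1) = -88. On the right, p_1''(1) = 2c, so c = -44.

-44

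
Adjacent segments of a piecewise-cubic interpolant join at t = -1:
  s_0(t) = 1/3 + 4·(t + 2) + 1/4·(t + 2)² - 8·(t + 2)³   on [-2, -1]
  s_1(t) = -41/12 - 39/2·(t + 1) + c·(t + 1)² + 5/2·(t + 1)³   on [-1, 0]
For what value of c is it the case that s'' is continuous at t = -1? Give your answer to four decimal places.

-23.7500

s_0''(t) = 1/2 - 48·(t + 2), so s_0''(-1) = -95/2. On the right, s_1''(-1) = 2c, so c = -95/4.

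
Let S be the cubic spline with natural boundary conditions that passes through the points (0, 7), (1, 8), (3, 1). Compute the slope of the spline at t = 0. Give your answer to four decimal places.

Write σ_i for S''(x_i). With h_i = 1, 2 and divided differences Δ_i = 1, -7/2, the continuity of S' gives the tridiagonal system
  1·σ_0 + 6·σ_1 + 2·σ_2 = 6(Δ_1 - Δ_0) = -27
Natural end conditions: σ_0 = σ_2 = 0.
Solving the tridiagonal system: σ_0 = 0, σ_1 = -9/2, σ_2 = 0.
On [0, 1], S'(t) = b_0 + 2c_0·t + 3d_0·t² with b_0 = Δ_0 - h_0(2σ_0 + σ_1)/6 = 7/4, c_0 = σ_0/2 = 0, d_0 = (σ_1 - σ_0)/(6h_0) = -3/4. So S'(0) = 7/4.

1.7500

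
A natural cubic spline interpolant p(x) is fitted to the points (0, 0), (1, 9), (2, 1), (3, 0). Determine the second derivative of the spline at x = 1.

-30

Let M_i = p''(x_i). Step sizes h_i = 1, 1, 1; slopes of the chords Δ_i = (y_(i+1) - y_i)/h_i = 9, -8, -1.
  1·M_0 + 4·M_1 + 1·M_2 = 6(Δ_1 - Δ_0) = -102
  1·M_1 + 4·M_2 + 1·M_3 = 6(Δ_2 - Δ_1) = 42
Natural end conditions: M_0 = M_3 = 0.
Hence M_0 = 0, M_1 = -30, M_2 = 18, M_3 = 0.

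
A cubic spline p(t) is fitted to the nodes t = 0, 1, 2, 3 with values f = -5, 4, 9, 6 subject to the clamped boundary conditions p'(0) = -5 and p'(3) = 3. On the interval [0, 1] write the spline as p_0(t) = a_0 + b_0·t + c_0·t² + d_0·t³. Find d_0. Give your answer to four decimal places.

With m_i denoting the second derivative at x_i, h_i = 1, 1, 1, and Δ_i = (y_(i+1) − y_i)/h_i = 9, 5, -3:
  1·m_0 + 4·m_1 + 1·m_2 = 6(Δ_1 - Δ_0) = -24
  1·m_1 + 4·m_2 + 1·m_3 = 6(Δ_2 - Δ_1) = -48
Clamped end conditions give two more equations: 2h_0·m_0 + h_0·m_1 = 6(Δ_0 - p'(0)) = 84 and h_2·m_2 + 2h_2·m_3 = 6(p'(3) - Δ_2) = 36.
Solving: m_0 = 148/3, m_1 = -44/3, m_2 = -44/3, m_3 = 76/3.
On [0, 1], with p_0(t) = a_0 + b_0·t + c_0·t² + d_0·t³: c_0 = m_0/2 = 74/3, d_0 = (m_1 - m_0)/(6h_0) = -32/3, b_0 = Δ_0 - h_0(2m_0 + m_1)/6 = -5.

-10.6667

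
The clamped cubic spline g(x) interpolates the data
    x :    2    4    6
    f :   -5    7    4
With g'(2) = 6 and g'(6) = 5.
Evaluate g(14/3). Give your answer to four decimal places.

5.6667

Let M_i = g''(x_i). Step sizes h_i = 2, 2; slopes of the chords Δ_i = (y_(i+1) - y_i)/h_i = 6, -3/2.
  2·M_0 + 8·M_1 + 2·M_2 = 6(Δ_1 - Δ_0) = -45
Clamped end conditions give two more equations: 2h_0·M_0 + h_0·M_1 = 6(Δ_0 - g'(2)) = 0 and h_1·M_1 + 2h_1·M_2 = 6(g'(6) - Δ_1) = 39.
Solving: M_0 = 43/8, M_1 = -43/4, M_2 = 121/8.
On [4, 6], g(x) = 7 + 5/8·(x - 4) - 43/8·(x - 4)² + 69/32·(x - 4)³.
With (x - 4) = 2/3: g(14/3) = 17/3.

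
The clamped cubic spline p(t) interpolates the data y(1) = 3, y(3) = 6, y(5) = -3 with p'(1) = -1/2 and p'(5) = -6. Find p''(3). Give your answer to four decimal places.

-6.2500

Write M_i for p''(x_i). With h_i = 2, 2 and divided differences Δ_i = 3/2, -9/2, the continuity of p' gives the tridiagonal system
  2·M_0 + 8·M_1 + 2·M_2 = 6(Δ_1 - Δ_0) = -36
Clamped end conditions give two more equations: 2h_0·M_0 + h_0·M_1 = 6(Δ_0 - p'(1)) = 12 and h_1·M_1 + 2h_1·M_2 = 6(p'(5) - Δ_1) = -9.
Solving the tridiagonal system: M_0 = 49/8, M_1 = -25/4, M_2 = 7/8.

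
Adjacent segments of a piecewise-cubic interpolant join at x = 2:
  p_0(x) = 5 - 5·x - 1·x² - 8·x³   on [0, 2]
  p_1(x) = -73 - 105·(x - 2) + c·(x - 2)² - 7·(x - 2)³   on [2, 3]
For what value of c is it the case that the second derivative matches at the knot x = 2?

p_0''(x) = -2 - 48·x, so p_0''(2) = -98. On the right, p_1''(2) = 2c, so c = -49.

-49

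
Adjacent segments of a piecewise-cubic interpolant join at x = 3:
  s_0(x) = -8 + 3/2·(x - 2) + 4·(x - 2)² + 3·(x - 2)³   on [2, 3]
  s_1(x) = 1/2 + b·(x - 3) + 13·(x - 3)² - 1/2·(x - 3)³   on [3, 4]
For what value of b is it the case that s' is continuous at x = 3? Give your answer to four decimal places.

18.5000

s_0'(x) = 3/2 + 8·(x - 2) + 9·(x - 2)², so s_0'(3) = 37/2. On the right, s_1'(3) = b, so b = 37/2.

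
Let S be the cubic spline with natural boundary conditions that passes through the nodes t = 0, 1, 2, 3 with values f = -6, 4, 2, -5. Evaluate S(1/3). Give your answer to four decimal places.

-1.8173

With M_i denoting the second derivative at x_i, h_i = 1, 1, 1, and Δ_i = (y_(i+1) − y_i)/h_i = 10, -2, -7:
  1·M_0 + 4·M_1 + 1·M_2 = 6(Δ_1 - Δ_0) = -72
  1·M_1 + 4·M_2 + 1·M_3 = 6(Δ_2 - Δ_1) = -30
Natural end conditions: M_0 = M_3 = 0.
Solving: M_0 = 0, M_1 = -86/5, M_2 = -16/5, M_3 = 0.
On [0, 1], S(t) = -6 + 193/15·t + 0·t² - 43/15·t³.
With t = 1/3: S(1/3) = -736/405.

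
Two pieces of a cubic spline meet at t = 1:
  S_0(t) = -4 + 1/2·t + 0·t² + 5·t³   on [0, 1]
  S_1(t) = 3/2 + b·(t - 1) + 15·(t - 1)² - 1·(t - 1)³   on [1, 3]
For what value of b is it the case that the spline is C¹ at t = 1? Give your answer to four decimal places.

15.5000

S_0'(t) = 1/2 + 0·t + 15·t², so S_0'(1) = 31/2. On the right, S_1'(1) = b, so b = 31/2.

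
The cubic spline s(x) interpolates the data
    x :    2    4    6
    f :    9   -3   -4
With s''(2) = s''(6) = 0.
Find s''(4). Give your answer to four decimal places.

4.1250

Write M_i for s''(x_i). With h_i = 2, 2 and divided differences Δ_i = -6, -1/2, the continuity of s' gives the tridiagonal system
  2·M_0 + 8·M_1 + 2·M_2 = 6(Δ_1 - Δ_0) = 33
Natural end conditions: M_0 = M_2 = 0.
Forward elimination and back-substitution give M_0 = 0, M_1 = 33/8, M_2 = 0.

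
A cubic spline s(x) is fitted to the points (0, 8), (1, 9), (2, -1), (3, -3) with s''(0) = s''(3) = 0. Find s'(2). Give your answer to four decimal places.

-7.7333

With M_i denoting the second derivative at x_i, h_i = 1, 1, 1, and Δ_i = (y_(i+1) − y_i)/h_i = 1, -10, -2:
  1·M_0 + 4·M_1 + 1·M_2 = 6(Δ_1 - Δ_0) = -66
  1·M_1 + 4·M_2 + 1·M_3 = 6(Δ_2 - Δ_1) = 48
Natural end conditions: M_0 = M_3 = 0.
Forward elimination and back-substitution give M_0 = 0, M_1 = -104/5, M_2 = 86/5, M_3 = 0.
On [2, 3], s'(x) = b_2 + 2c_2·(x - 2) + 3d_2·(x - 2)² with b_2 = Δ_2 - h_2(2M_2 + M_3)/6 = -116/15, c_2 = M_2/2 = 43/5, d_2 = (M_3 - M_2)/(6h_2) = -43/15. So s'(2) = -116/15.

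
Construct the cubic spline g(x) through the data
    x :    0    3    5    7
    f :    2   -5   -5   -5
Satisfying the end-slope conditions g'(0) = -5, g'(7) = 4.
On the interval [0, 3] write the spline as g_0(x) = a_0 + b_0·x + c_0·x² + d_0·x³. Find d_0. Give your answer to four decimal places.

Let M_i = g''(x_i). Step sizes h_i = 3, 2, 2; slopes of the chords Δ_i = (y_(i+1) - y_i)/h_i = -7/3, 0, 0.
  3·M_0 + 10·M_1 + 2·M_2 = 6(Δ_1 - Δ_0) = 14
  2·M_1 + 8·M_2 + 2·M_3 = 6(Δ_2 - Δ_1) = 0
Clamped end conditions give two more equations: 2h_0·M_0 + h_0·M_1 = 6(Δ_0 - g'(0)) = 16 and h_2·M_2 + 2h_2·M_3 = 6(g'(7) - Δ_2) = 24.
Forward elimination and back-substitution give M_0 = 230/111, M_1 = 44/37, M_2 = -76/37, M_3 = 260/37.
On [0, 3], with g_0(x) = a_0 + b_0·x + c_0·x² + d_0·x³: c_0 = M_0/2 = 115/111, d_0 = (M_1 - M_0)/(6h_0) = -49/999, b_0 = Δ_0 - h_0(2M_0 + M_1)/6 = -5.

-0.0490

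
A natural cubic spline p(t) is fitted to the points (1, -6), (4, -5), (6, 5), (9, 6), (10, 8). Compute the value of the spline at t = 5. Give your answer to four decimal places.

0.1814

Write σ_i for p''(x_i). With h_i = 3, 2, 3, 1 and divided differences Δ_i = 1/3, 5, 1/3, 2, the continuity of p' gives the tridiagonal system
  3·σ_0 + 10·σ_1 + 2·σ_2 = 6(Δ_1 - Δ_0) = 28
  2·σ_1 + 10·σ_2 + 3·σ_3 = 6(Δ_2 - Δ_1) = -28
  3·σ_2 + 8·σ_3 + 1·σ_4 = 6(Δ_3 - Δ_2) = 10
Natural end conditions: σ_0 = σ_4 = 0.
Hence σ_0 = 0, σ_1 = 416/113, σ_2 = -498/113, σ_3 = 328/113, σ_4 = 0.
On [4, 6], p(t) = -5 + 1361/339·(t - 4) + 208/113·(t - 4)² - 457/678·(t - 4)³.
With (t - 4) = 1: p(5) = 41/226.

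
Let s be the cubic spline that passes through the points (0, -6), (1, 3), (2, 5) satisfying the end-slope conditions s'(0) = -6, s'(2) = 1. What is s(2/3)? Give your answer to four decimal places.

Let σ_i = s''(x_i). Step sizes h_i = 1, 1; slopes of the chords Δ_i = (y_(i+1) - y_i)/h_i = 9, 2.
  1·σ_0 + 4·σ_1 + 1·σ_2 = 6(Δ_1 - Δ_0) = -42
Clamped end conditions give two more equations: 2h_0·σ_0 + h_0·σ_1 = 6(Δ_0 - s'(0)) = 90 and h_1·σ_1 + 2h_1·σ_2 = 6(s'(2) - Δ_1) = -6.
Forward elimination and back-substitution give σ_0 = 59, σ_1 = -28, σ_2 = 11.
On [0, 1], s(x) = -6 - 6·x + 59/2·x² - 29/2·x³.
With x = 2/3: s(2/3) = -32/27.

-1.1852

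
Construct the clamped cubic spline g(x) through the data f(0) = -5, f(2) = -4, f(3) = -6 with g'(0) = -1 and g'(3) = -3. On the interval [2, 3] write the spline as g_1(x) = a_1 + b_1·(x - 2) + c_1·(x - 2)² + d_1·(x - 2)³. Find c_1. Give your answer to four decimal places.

Let σ_i = g''(x_i). Step sizes h_i = 2, 1; slopes of the chords Δ_i = (y_(i+1) - y_i)/h_i = 1/2, -2.
  2·σ_0 + 6·σ_1 + 1·σ_2 = 6(Δ_1 - Δ_0) = -15
Clamped end conditions give two more equations: 2h_0·σ_0 + h_0·σ_1 = 6(Δ_0 - g'(0)) = 9 and h_1·σ_1 + 2h_1·σ_2 = 6(g'(3) - Δ_1) = -6.
Hence σ_0 = 49/12, σ_1 = -11/3, σ_2 = -7/6.
On [2, 3], with g_1(x) = a_1 + b_1·(x - 2) + c_1·(x - 2)² + d_1·(x - 2)³: c_1 = σ_1/2 = -11/6, d_1 = (σ_2 - σ_1)/(6h_1) = 5/12, b_1 = Δ_1 - h_1(2σ_1 + σ_2)/6 = -7/12.

-1.8333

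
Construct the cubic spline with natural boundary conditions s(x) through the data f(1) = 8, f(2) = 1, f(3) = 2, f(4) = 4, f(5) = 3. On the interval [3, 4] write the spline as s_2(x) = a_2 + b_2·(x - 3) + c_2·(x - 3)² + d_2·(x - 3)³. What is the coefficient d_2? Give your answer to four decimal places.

Let σ_i = s''(x_i). Step sizes h_i = 1, 1, 1, 1; slopes of the chords Δ_i = (y_(i+1) - y_i)/h_i = -7, 1, 2, -1.
  1·σ_0 + 4·σ_1 + 1·σ_2 = 6(Δ_1 - Δ_0) = 48
  1·σ_1 + 4·σ_2 + 1·σ_3 = 6(Δ_2 - Δ_1) = 6
  1·σ_2 + 4·σ_3 + 1·σ_4 = 6(Δ_3 - Δ_2) = -18
Natural end conditions: σ_0 = σ_4 = 0.
Solving the tridiagonal system: σ_0 = 0, σ_1 = 339/28, σ_2 = -3/7, σ_3 = -123/28, σ_4 = 0.
On [3, 4], with s_2(x) = a_2 + b_2·(x - 3) + c_2·(x - 3)² + d_2·(x - 3)³: c_2 = σ_2/2 = -3/14, d_2 = (σ_3 - σ_2)/(6h_2) = -37/56, b_2 = Δ_2 - h_2(2σ_2 + σ_3)/6 = 23/8.

-0.6607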